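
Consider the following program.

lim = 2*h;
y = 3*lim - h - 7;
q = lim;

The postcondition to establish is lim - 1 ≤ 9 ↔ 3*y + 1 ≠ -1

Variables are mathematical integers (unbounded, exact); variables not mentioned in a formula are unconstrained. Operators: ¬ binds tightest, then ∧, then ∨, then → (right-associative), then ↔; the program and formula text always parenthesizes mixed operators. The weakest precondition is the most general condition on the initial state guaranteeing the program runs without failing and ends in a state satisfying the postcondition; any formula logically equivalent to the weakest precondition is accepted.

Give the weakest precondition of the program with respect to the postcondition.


Working backward. After the program, the postcondition lim - 1 ≤ 9 ↔ 3*y + 1 ≠ -1 must hold; in canonical form it is lim ≤ 10 ↔ 3*y ≠ -2.
Before q := lim: lim ≤ 10 ↔ 3*y ≠ -2
Before y := 3*lim - h - 7: lim ≤ 10 ↔ 9*lim ≠ 3*h + 19
Before lim := 2*h: 2*h ≤ 10 ↔ 15*h ≠ 19
Answer: WP = 2*h ≤ 10 ↔ 15*h ≠ 19


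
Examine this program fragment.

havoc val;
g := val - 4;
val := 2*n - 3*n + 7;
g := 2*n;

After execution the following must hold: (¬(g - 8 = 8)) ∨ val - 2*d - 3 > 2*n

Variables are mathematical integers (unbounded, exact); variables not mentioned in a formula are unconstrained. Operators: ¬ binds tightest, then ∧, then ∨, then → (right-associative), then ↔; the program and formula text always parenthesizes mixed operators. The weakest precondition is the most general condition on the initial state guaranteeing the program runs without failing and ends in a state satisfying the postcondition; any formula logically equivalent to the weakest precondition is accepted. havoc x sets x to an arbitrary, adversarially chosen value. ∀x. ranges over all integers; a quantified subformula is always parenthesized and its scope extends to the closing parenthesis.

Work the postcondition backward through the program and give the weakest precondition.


Working backward. After the program, the postcondition (¬(g - 8 = 8)) ∨ val - 2*d - 3 > 2*n must hold; in canonical form it is (¬(g = 16)) ∨ val > 2*d + 2*n + 3.
Before g := 2*n: (¬(2*n = 16)) ∨ val > 2*d + 2*n + 3
Before val := 2*n - 3*n + 7: (¬(2*n = 16)) ∨ 2*d + 3*n < 4
Before g := val - 4: (¬(2*n = 16)) ∨ 2*d + 3*n < 4
Before havoc val: (¬(2*n = 16)) ∨ 2*d + 3*n < 4
Answer: WP = (¬(2*n = 16)) ∨ 2*d + 3*n < 4


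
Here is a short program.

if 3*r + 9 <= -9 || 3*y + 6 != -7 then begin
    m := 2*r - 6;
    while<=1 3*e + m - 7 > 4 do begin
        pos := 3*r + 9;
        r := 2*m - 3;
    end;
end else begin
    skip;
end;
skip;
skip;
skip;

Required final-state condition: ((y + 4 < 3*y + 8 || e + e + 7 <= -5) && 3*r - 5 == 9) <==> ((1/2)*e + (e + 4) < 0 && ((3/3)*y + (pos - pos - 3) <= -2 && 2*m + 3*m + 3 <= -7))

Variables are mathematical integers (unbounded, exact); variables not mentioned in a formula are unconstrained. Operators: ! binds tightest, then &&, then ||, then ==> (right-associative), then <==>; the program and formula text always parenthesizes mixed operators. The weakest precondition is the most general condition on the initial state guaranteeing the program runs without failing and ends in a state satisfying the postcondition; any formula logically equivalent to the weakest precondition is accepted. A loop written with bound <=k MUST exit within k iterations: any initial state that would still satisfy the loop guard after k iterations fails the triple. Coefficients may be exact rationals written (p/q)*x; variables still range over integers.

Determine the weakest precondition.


Working backward. After the program, the postcondition ((y + 4 < 3*y + 8 || e + e + 7 <= -5) && 3*r - 5 == 9) <==> ((1/2)*e + (e + 4) < 0 && ((3/3)*y + (pos - pos - 3) <= -2 && 2*m + 3*m + 3 <= -7)) must hold; in canonical form it is ((2*y > -4 || 2*e <= -12) && 3*r == 14) <==> ((3/2)*e < -4 && y <= 1 && 5*m <= -10).
Before skip: ((2*y > -4 || 2*e <= -12) && 3*r == 14) <==> ((3/2)*e < -4 && y <= 1 && 5*m <= -10)
Before skip: ((2*y > -4 || 2*e <= -12) && 3*r == 14) <==> ((3/2)*e < -4 && y <= 1 && 5*m <= -10)
Before skip: ((2*y > -4 || 2*e <= -12) && 3*r == 14) <==> ((3/2)*e < -4 && y <= 1 && 5*m <= -10)
Then branch requires (3*e + 2*r > 17 ==> ((!(3*e + 2*r > 17)) && (((2*y > -4 || 2*e <= -12) && 12*r == 59) <==> ((3/2)*e < -4 && y <= 1 && 10*r <= 20)))) && ((!(3*e + 2*r > 17)) ==> (((2*y > -4 || 2*e <= -12) && 3*r == 14) <==> ((3/2)*e < -4 && y <= 1 && 10*r <= 20))); else branch requires ((2*y > -4 || 2*e <= -12) && 3*r == 14) <==> ((3/2)*e < -4 && y <= 1 && 5*m <= -10).
Before the if: ((3*r <= -18 || 3*y != -13) ==> ((3*e + 2*r > 17 ==> ((!(3*e + 2*r > 17)) && (((2*y > -4 || 2*e <= -12) && 12*r == 59) <==> ((3/2)*e < -4 && y <= 1 && 10*r <= 20)))) && ((!(3*e + 2*r > 17)) ==> (((2*y > -4 || 2*e <= -12) && 3*r == 14) <==> ((3/2)*e < -4 && y <= 1 && 10*r <= 20))))) && ((!(3*r <= -18 || 3*y != -13)) ==> (((2*y > -4 || 2*e <= -12) && 3*r == 14) <==> ((3/2)*e < -4 && y <= 1 && 5*m <= -10)))
Answer: WP = ((3*r <= -18 || 3*y != -13) ==> ((3*e + 2*r > 17 ==> ((!(3*e + 2*r > 17)) && (((2*y > -4 || 2*e <= -12) && 12*r == 59) <==> ((3/2)*e < -4 && y <= 1 && 10*r <= 20)))) && ((!(3*e + 2*r > 17)) ==> (((2*y > -4 || 2*e <= -12) && 3*r == 14) <==> ((3/2)*e < -4 && y <= 1 && 10*r <= 20))))) && ((!(3*r <= -18 || 3*y != -13)) ==> (((2*y > -4 || 2*e <= -12) && 3*r == 14) <==> ((3/2)*e < -4 && y <= 1 && 5*m <= -10)))


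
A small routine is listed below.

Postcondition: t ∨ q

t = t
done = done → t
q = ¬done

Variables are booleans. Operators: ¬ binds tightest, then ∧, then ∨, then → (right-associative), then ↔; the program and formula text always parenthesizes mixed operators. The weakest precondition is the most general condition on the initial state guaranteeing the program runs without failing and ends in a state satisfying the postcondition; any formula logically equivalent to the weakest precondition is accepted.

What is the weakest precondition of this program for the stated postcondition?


Working backward. After the program, t ∨ q must hold.
Before q := ¬done: t ∨ (¬done)
Before done := done → t: t ∨ (¬(done → t))
Before t := t: t ∨ (¬(done → t))
Answer: WP = t ∨ (¬(done → t))


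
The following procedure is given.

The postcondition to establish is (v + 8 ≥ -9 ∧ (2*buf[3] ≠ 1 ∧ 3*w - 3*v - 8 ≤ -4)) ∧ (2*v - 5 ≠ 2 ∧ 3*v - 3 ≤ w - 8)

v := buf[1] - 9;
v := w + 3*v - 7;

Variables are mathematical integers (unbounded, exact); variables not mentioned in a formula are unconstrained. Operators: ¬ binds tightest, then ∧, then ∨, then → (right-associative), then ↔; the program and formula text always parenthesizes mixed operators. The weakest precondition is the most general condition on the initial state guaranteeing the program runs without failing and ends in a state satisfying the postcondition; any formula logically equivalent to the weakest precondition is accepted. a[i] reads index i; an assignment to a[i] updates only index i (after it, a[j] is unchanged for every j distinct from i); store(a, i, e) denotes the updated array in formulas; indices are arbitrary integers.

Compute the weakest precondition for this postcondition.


Working backward. After the program, the postcondition (v + 8 ≥ -9 ∧ (2*buf[3] ≠ 1 ∧ 3*w - 3*v - 8 ≤ -4)) ∧ (2*v - 5 ≠ 2 ∧ 3*v - 3 ≤ w - 8) must hold; in canonical form it is v ≥ -17 ∧ 2*buf[3] ≠ 1 ∧ 3*w ≤ 3*v + 4 ∧ 2*v ≠ 7 ∧ 3*v ≤ w - 5.
Before v := w + 3*v - 7: 3*v + w ≥ -10 ∧ 2*buf[3] ≠ 1 ∧ 9*v ≥ 17 ∧ 6*v + 2*w ≠ 21 ∧ 9*v + 2*w ≤ 16
Before v := buf[1] - 9: 3*buf[1] + w ≥ 17 ∧ 2*buf[3] ≠ 1 ∧ 9*buf[1] ≥ 98 ∧ 6*buf[1] + 2*w ≠ 75 ∧ 9*buf[1] + 2*w ≤ 97
Answer: WP = 3*buf[1] + w ≥ 17 ∧ 2*buf[3] ≠ 1 ∧ 9*buf[1] ≥ 98 ∧ 6*buf[1] + 2*w ≠ 75 ∧ 9*buf[1] + 2*w ≤ 97


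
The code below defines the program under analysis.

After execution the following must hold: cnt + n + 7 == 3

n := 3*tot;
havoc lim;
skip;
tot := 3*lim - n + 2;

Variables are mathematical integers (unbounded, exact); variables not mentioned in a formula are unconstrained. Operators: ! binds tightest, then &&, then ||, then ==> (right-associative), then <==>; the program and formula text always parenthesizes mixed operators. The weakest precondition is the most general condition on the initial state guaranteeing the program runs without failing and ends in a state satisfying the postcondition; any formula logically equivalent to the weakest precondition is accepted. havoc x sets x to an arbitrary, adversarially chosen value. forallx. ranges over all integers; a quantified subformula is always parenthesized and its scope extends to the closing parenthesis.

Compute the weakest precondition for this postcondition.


Working backward. After the program, the postcondition cnt + n + 7 == 3 must hold; in canonical form it is cnt + n == -4.
Before tot := 3*lim - n + 2: cnt + n == -4
Before skip: cnt + n == -4
Before havoc lim: cnt + n == -4
Before n := 3*tot: cnt + 3*tot == -4
Answer: WP = cnt + 3*tot == -4


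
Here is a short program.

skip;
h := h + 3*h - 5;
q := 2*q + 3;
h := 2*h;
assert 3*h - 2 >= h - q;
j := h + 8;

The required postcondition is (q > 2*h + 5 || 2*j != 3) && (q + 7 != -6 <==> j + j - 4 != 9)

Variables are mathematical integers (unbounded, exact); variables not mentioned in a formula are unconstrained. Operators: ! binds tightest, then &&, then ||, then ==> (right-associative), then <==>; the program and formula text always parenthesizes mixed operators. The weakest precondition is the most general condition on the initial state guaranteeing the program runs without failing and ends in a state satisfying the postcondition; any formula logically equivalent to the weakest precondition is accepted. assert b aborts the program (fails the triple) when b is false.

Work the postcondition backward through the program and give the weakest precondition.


Working backward. After the program, the postcondition (q > 2*h + 5 || 2*j != 3) && (q + 7 != -6 <==> j + j - 4 != 9) must hold; in canonical form it is (q > 2*h + 5 || 2*j != 3) && (q != -13 <==> 2*j != 13).
Before j := h + 8: (q > 2*h + 5 || 2*h != -13) && (q != -13 <==> 2*h != -3)
Before assert 3*h - 2 >= h - q: 2*h + q >= 2 && (q > 2*h + 5 || 2*h != -13) && (q != -13 <==> 2*h != -3)
Before h := 2*h: 4*h + q >= 2 && (q > 4*h + 5 || 4*h != -13) && (q != -13 <==> 4*h != -3)
Before q := 2*q + 3: 4*h + 2*q >= -1 && (2*q > 4*h + 2 || 4*h != -13) && (2*q != -16 <==> 4*h != -3)
Before h := h + 3*h - 5: 16*h + 2*q >= 19 && (2*q > 16*h - 18 || 16*h != 7) && (2*q != -16 <==> 16*h != 17)
Before skip: 16*h + 2*q >= 19 && (2*q > 16*h - 18 || 16*h != 7) && (2*q != -16 <==> 16*h != 17)
Answer: WP = 16*h + 2*q >= 19 && (2*q > 16*h - 18 || 16*h != 7) && (2*q != -16 <==> 16*h != 17)


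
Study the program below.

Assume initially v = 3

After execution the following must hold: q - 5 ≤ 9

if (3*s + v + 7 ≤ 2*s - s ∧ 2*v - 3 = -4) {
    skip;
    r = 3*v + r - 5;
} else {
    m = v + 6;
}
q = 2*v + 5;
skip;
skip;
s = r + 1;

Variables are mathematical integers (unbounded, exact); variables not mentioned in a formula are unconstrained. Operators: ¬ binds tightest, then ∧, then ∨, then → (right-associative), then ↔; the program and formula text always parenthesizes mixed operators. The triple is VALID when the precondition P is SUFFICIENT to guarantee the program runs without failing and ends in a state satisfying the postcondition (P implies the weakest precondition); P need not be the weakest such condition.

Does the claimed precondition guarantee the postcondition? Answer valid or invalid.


Working backward. After the program, the postcondition q - 5 ≤ 9 must hold; in canonical form it is q ≤ 14.
Before s := r + 1: q ≤ 14
Before skip: q ≤ 14
Before skip: q ≤ 14
Before q := 2*v + 5: 2*v ≤ 9
Then branch requires 2*v ≤ 9; else branch requires 2*v ≤ 9.
Before the if: ((2*s + v ≤ -7 ∧ 2*v = -1) → 2*v ≤ 9) ∧ ((¬(2*s + v ≤ -7 ∧ 2*v = -1)) → 2*v ≤ 9)
The weakest precondition is ((2*s + v ≤ -7 ∧ 2*v = -1) → 2*v ≤ 9) ∧ ((¬(2*s + v ≤ -7 ∧ 2*v = -1)) → 2*v ≤ 9).
Check whether v = 3 implies it.
Every state satisfying the precondition satisfies the weakest precondition: the implication holds.
Answer: valid


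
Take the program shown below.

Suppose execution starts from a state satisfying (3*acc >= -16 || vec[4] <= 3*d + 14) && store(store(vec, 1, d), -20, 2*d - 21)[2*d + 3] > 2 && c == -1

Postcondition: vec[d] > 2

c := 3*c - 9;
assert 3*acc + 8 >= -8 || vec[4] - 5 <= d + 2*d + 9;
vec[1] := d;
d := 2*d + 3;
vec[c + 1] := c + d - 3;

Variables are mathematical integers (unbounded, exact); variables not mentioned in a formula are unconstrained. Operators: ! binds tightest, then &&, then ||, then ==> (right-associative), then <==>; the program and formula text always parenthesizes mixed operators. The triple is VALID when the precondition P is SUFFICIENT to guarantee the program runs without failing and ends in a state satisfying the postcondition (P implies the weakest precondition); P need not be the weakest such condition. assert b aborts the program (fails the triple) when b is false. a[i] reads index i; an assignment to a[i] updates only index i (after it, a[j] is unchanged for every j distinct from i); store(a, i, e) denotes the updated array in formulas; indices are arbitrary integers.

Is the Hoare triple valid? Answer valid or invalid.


Working backward. After the program, vec[d] > 2 must hold.
Before vec[c + 1] := c + d - 3: store(vec, c + 1, c + d - 3)[d] > 2
Before d := 2*d + 3: store(vec, c + 1, c + 2*d)[2*d + 3] > 2
Before vec[1] := d: store(store(vec, 1, d), c + 1, c + 2*d)[2*d + 3] > 2
Before assert 3*acc + 8 >= -8 || vec[4] - 5 <= d + 2*d + 9: (3*acc >= -16 || vec[4] <= 3*d + 14) && store(store(vec, 1, d), c + 1, c + 2*d)[2*d + 3] > 2
Before c := 3*c - 9: (3*acc >= -16 || vec[4] <= 3*d + 14) && store(store(vec, 1, d), 3*c - 8, 3*c + 2*d - 9)[2*d + 3] > 2
The weakest precondition is (3*acc >= -16 || vec[4] <= 3*d + 14) && store(store(vec, 1, d), 3*c - 8, 3*c + 2*d - 9)[2*d + 3] > 2.
Check whether (3*acc >= -16 || vec[4] <= 3*d + 14) && store(store(vec, 1, d), -20, 2*d - 21)[2*d + 3] > 2 && c == -1 implies it.
Countermodel: at the initial state acc = -5, c = -1, d = -7, vec = {[-20] = 2, [-11] = 3, [1] = 2, [4] = 2, elsewhere 2}, the precondition holds but the weakest precondition fails.
Answer: invalid


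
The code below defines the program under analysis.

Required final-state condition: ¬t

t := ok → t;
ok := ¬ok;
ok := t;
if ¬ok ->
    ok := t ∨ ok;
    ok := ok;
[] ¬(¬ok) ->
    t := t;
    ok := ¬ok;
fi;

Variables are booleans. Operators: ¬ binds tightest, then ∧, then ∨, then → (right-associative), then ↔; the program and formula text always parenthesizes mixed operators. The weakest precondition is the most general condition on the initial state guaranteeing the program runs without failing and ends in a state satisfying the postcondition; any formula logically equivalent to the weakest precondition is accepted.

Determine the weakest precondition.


Working backward. After the program, ¬t must hold.
Then branch requires ¬t; else branch requires ¬t.
Before the if: ((¬ok) → (¬t)) ∧ (ok → (¬t))
Before ok := t: t → (¬t)
Before ok := ¬ok: t → (¬t)
Before t := ok → t: (ok → t) → (¬(ok → t))
Answer: WP = (ok → t) → (¬(ok → t))


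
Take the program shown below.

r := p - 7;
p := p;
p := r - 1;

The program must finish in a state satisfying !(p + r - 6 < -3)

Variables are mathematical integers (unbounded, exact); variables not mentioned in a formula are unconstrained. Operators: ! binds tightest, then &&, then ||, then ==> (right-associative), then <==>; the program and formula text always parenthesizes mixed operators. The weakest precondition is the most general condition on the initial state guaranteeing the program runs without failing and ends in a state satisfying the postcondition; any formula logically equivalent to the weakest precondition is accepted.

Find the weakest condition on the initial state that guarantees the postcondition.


Working backward. After the program, the postcondition !(p + r - 6 < -3) must hold; in canonical form it is !(p + r < 3).
Before p := r - 1: !(2*r < 4)
Before p := p: !(2*r < 4)
Before r := p - 7: !(2*p < 18)
Answer: WP = !(2*p < 18)


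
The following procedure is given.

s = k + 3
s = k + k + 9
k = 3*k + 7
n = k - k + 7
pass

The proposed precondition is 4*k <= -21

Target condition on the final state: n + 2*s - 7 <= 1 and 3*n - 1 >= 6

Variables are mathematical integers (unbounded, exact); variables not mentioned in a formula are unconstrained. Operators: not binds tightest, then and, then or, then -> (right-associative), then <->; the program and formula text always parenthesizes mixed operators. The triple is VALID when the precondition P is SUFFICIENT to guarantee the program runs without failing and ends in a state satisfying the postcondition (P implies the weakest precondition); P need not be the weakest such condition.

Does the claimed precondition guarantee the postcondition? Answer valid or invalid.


Working backward. After the program, the postcondition n + 2*s - 7 <= 1 and 3*n - 1 >= 6 must hold; in canonical form it is n + 2*s <= 8 and 3*n >= 7.
Before skip: n + 2*s <= 8 and 3*n >= 7
Before n := k - k + 7: 2*s <= 1
Before k := 3*k + 7: 2*s <= 1
Before s := k + k + 9: 4*k <= -17
Before s := k + 3: 4*k <= -17
The weakest precondition is 4*k <= -17.
Check whether 4*k <= -21 implies it.
Every state satisfying the precondition satisfies the weakest precondition: the implication holds.
Answer: valid


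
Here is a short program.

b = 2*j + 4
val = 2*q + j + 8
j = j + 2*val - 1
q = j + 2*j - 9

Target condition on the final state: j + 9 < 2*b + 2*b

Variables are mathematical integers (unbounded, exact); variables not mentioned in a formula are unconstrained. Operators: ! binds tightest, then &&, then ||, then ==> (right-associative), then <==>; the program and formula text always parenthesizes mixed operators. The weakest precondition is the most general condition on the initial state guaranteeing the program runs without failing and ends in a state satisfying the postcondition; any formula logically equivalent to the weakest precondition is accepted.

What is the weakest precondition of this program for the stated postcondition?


Working backward. After the program, the postcondition j + 9 < 2*b + 2*b must hold; in canonical form it is j < 4*b - 9.
Before q := j + 2*j - 9: j < 4*b - 9
Before j := j + 2*val - 1: j + 2*val < 4*b - 8
Before val := 2*q + j + 8: 3*j + 4*q < 4*b - 24
Before b := 2*j + 4: 4*q < 5*j - 8
Answer: WP = 4*q < 5*j - 8


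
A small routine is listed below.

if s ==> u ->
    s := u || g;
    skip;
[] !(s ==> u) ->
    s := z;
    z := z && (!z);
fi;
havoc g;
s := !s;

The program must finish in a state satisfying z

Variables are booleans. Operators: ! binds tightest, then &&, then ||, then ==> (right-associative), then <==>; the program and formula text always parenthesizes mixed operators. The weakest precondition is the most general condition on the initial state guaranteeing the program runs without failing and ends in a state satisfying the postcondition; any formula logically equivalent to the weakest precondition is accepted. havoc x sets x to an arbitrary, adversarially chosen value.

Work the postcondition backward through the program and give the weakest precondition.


Working backward. After the program, z must hold.
Before s := !s: z
Before havoc g: z
Then branch requires z; else branch requires false.
Before the if: ((s ==> u) ==> z) && (s ==> u)
Answer: WP = ((s ==> u) ==> z) && (s ==> u)


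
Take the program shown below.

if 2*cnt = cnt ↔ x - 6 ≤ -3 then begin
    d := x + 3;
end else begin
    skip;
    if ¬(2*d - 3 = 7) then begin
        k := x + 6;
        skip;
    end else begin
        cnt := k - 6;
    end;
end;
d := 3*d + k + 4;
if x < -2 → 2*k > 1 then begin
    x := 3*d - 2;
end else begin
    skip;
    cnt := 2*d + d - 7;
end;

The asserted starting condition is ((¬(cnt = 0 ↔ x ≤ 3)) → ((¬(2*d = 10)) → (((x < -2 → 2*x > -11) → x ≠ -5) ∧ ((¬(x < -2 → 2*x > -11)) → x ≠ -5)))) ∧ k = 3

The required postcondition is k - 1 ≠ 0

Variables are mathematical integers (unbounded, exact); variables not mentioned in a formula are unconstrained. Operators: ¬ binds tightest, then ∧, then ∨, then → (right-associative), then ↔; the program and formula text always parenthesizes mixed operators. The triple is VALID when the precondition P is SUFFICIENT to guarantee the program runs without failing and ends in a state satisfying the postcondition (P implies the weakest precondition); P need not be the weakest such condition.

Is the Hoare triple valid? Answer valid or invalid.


Working backward. After the program, the postcondition k - 1 ≠ 0 must hold; in canonical form it is k ≠ 1.
Then branch requires k ≠ 1; else branch requires k ≠ 1.
Before the if: ((x < -2 → 2*k > 1) → k ≠ 1) ∧ ((¬(x < -2 → 2*k > 1)) → k ≠ 1)
Before d := 3*d + k + 4: ((x < -2 → 2*k > 1) → k ≠ 1) ∧ ((¬(x < -2 → 2*k > 1)) → k ≠ 1)
Then branch requires ((x < -2 → 2*k > 1) → k ≠ 1) ∧ ((¬(x < -2 → 2*k > 1)) → k ≠ 1); else branch requires ((¬(2*d = 10)) → (((x < -2 → 2*x > -11) → x ≠ -5) ∧ ((¬(x < -2 → 2*x > -11)) → x ≠ -5))) ∧ (2*d = 10 → (((x < -2 → 2*k > 1) → k ≠ 1) ∧ ((¬(x < -2 → 2*k > 1)) → k ≠ 1))).
Before the if: ((cnt = 0 ↔ x ≤ 3) → (((x < -2 → 2*k > 1) → k ≠ 1) ∧ ((¬(x < -2 → 2*k > 1)) → k ≠ 1))) ∧ ((¬(cnt = 0 ↔ x ≤ 3)) → (((¬(2*d = 10)) → (((x < -2 → 2*x > -11) → x ≠ -5) ∧ ((¬(x < -2 → 2*x > -11)) → x ≠ -5))) ∧ (2*d = 10 → (((x < -2 → 2*k > 1) → k ≠ 1) ∧ ((¬(x < -2 → 2*k > 1)) → k ≠ 1)))))
The weakest precondition is ((cnt = 0 ↔ x ≤ 3) → (((x < -2 → 2*k > 1) → k ≠ 1) ∧ ((¬(x < -2 → 2*k > 1)) → k ≠ 1))) ∧ ((¬(cnt = 0 ↔ x ≤ 3)) → (((¬(2*d = 10)) → (((x < -2 → 2*x > -11) → x ≠ -5) ∧ ((¬(x < -2 → 2*x > -11)) → x ≠ -5))) ∧ (2*d = 10 → (((x < -2 → 2*k > 1) → k ≠ 1) ∧ ((¬(x < -2 → 2*k > 1)) → k ≠ 1))))).
Check whether ((¬(cnt = 0 ↔ x ≤ 3)) → ((¬(2*d = 10)) → (((x < -2 → 2*x > -11) → x ≠ -5) ∧ ((¬(x < -2 → 2*x > -11)) → x ≠ -5)))) ∧ k = 3 implies it.
Every state satisfying the precondition satisfies the weakest precondition: the implication holds.
Answer: valid


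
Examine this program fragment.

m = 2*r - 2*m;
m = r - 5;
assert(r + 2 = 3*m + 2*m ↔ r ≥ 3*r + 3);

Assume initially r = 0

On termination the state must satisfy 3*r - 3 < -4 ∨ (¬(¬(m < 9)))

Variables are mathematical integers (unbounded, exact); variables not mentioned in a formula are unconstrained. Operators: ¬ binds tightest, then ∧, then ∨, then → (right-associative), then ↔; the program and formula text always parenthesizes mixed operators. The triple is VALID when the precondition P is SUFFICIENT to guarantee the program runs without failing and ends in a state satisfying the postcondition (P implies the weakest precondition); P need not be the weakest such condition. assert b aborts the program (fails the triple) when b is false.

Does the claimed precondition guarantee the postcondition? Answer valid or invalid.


Working backward. After the program, the postcondition 3*r - 3 < -4 ∨ (¬(¬(m < 9))) must hold; in canonical form it is 3*r < -1 ∨ m < 9.
Before assert r + 2 = 3*m + 2*m ↔ r ≥ 3*r + 3: (r = 5*m - 2 ↔ 2*r ≤ -3) ∧ (3*r < -1 ∨ m < 9)
Before m := r - 5: (4*r = 27 ↔ 2*r ≤ -3) ∧ (3*r < -1 ∨ r < 14)
Before m := 2*r - 2*m: (4*r = 27 ↔ 2*r ≤ -3) ∧ (3*r < -1 ∨ r < 14)
The weakest precondition is (4*r = 27 ↔ 2*r ≤ -3) ∧ (3*r < -1 ∨ r < 14).
Check whether r = 0 implies it.
Every state satisfying the precondition satisfies the weakest precondition: the implication holds.
Answer: valid


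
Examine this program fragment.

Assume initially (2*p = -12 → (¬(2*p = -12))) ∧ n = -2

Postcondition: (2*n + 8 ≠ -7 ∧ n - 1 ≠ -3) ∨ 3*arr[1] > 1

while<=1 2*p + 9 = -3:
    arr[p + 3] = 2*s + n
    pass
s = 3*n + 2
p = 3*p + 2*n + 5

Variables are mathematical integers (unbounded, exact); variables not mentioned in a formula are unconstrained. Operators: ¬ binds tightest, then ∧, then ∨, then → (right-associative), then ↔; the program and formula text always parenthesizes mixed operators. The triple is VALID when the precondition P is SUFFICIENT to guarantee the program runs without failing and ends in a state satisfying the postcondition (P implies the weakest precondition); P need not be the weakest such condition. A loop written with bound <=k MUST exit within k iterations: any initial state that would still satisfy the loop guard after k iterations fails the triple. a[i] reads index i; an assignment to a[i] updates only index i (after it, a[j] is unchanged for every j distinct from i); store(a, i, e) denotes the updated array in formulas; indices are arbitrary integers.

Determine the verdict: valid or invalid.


Working backward. After the program, the postcondition (2*n + 8 ≠ -7 ∧ n - 1 ≠ -3) ∨ 3*arr[1] > 1 must hold; in canonical form it is (2*n ≠ -15 ∧ n ≠ -2) ∨ 3*arr[1] > 1.
Before p := 3*p + 2*n + 5: (2*n ≠ -15 ∧ n ≠ -2) ∨ 3*arr[1] > 1
Before s := 3*n + 2: (2*n ≠ -15 ∧ n ≠ -2) ∨ 3*arr[1] > 1
Before the loop (bound <=1), unroll the exhaustion recursion (WP_0 = exit-now case; WP_j = one more guarded iteration, up to j = 1):
  WP_0: (¬(2*p = -12)) ∧ ((2*n ≠ -15 ∧ n ≠ -2) ∨ 3*arr[1] > 1)
  WP_1: (2*p = -12 → ((¬(2*p = -12)) ∧ ((2*n ≠ -15 ∧ n ≠ -2) ∨ 3*store(arr, p + 3, n + 2*s)[1] > 1))) ∧ ((¬(2*p = -12)) → ((2*n ≠ -15 ∧ n ≠ -2) ∨ 3*arr[1] > 1))
So before the loop: (2*p = -12 → ((¬(2*p = -12)) ∧ ((2*n ≠ -15 ∧ n ≠ -2) ∨ 3*store(arr, p + 3, n + 2*s)[1] > 1))) ∧ ((¬(2*p = -12)) → ((2*n ≠ -15 ∧ n ≠ -2) ∨ 3*arr[1] > 1))
The weakest precondition is (2*p = -12 → ((¬(2*p = -12)) ∧ ((2*n ≠ -15 ∧ n ≠ -2) ∨ 3*store(arr, p + 3, n + 2*s)[1] > 1))) ∧ ((¬(2*p = -12)) → ((2*n ≠ -15 ∧ n ≠ -2) ∨ 3*arr[1] > 1)).
Check whether (2*p = -12 → (¬(2*p = -12))) ∧ n = -2 implies it.
Countermodel: at the initial state arr = {[-2] = 0, [1] = 0, elsewhere 0}, n = -2, p = -5, s = 0, the precondition holds but the weakest precondition fails.
Answer: invalid


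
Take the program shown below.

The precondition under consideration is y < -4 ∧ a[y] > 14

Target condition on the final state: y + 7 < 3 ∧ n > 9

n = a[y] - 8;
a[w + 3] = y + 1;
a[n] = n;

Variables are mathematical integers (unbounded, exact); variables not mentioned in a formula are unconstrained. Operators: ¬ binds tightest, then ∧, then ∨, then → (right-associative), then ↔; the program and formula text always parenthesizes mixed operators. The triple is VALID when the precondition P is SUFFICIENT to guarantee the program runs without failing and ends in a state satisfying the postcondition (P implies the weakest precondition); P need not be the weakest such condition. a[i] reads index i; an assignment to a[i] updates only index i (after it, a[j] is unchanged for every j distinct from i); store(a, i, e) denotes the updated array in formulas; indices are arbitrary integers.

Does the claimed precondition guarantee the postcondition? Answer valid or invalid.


Working backward. After the program, the postcondition y + 7 < 3 ∧ n > 9 must hold; in canonical form it is y < -4 ∧ n > 9.
Before a[n] := n: y < -4 ∧ n > 9
Before a[w + 3] := y + 1: y < -4 ∧ n > 9
Before n := a[y] - 8: y < -4 ∧ a[y] > 17
The weakest precondition is y < -4 ∧ a[y] > 17.
Check whether y < -4 ∧ a[y] > 14 implies it.
Countermodel: at the initial state a = {[-5] = 15, elsewhere 15}, y = -5, the precondition holds but the weakest precondition fails.
Answer: invalid


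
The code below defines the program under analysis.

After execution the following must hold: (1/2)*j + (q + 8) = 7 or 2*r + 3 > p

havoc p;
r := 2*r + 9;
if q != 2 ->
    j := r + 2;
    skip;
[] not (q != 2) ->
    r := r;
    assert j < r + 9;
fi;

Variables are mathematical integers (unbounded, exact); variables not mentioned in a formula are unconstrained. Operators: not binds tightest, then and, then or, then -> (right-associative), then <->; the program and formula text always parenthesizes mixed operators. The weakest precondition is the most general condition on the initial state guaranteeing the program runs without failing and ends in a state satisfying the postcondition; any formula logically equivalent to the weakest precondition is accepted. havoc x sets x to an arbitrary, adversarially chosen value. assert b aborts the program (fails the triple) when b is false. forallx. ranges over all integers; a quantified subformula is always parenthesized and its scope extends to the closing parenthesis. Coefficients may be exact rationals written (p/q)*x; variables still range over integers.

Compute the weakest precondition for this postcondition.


Working backward. After the program, the postcondition (1/2)*j + (q + 8) = 7 or 2*r + 3 > p must hold; in canonical form it is (1/2)*j + q = -1 or 2*r > p - 3.
Then branch requires q + (1/2)*r = -2 or 2*r > p - 3; else branch requires j < r + 9 and ((1/2)*j + q = -1 or 2*r > p - 3).
Before the if: (q != 2 -> (q + (1/2)*r = -2 or 2*r > p - 3)) and ((not (q != 2)) -> (j < r + 9 and ((1/2)*j + q = -1 or 2*r > p - 3)))
Before r := 2*r + 9: (q != 2 -> (q + r = -13/2 or 4*r > p - 21)) and ((not (q != 2)) -> (j < 2*r + 18 and ((1/2)*j + q = -1 or 4*r > p - 21)))
Before havoc p: forall p_1. ((q != 2 -> (q + r = -13/2 or 4*r > p_1 - 21)) and ((not (q != 2)) -> (j < 2*r + 18 and ((1/2)*j + q = -1 or 4*r > p_1 - 21))))
Answer: WP = forall p_1. ((q != 2 -> (q + r = -13/2 or 4*r > p_1 - 21)) and ((not (q != 2)) -> (j < 2*r + 18 and ((1/2)*j + q = -1 or 4*r > p_1 - 21))))


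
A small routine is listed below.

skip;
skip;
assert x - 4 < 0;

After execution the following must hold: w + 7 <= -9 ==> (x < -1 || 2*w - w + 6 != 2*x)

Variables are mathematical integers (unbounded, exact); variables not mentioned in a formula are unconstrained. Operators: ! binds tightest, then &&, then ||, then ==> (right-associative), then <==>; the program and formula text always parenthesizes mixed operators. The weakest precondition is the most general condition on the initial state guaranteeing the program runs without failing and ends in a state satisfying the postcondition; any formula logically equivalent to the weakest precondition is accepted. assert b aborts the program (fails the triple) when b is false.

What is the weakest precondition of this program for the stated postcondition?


Working backward. After the program, the postcondition w + 7 <= -9 ==> (x < -1 || 2*w - w + 6 != 2*x) must hold; in canonical form it is w <= -16 ==> (x < -1 || w != 2*x - 6).
Before assert x - 4 < 0: x < 4 && (w <= -16 ==> (x < -1 || w != 2*x - 6))
Before skip: x < 4 && (w <= -16 ==> (x < -1 || w != 2*x - 6))
Before skip: x < 4 && (w <= -16 ==> (x < -1 || w != 2*x - 6))
Answer: WP = x < 4 && (w <= -16 ==> (x < -1 || w != 2*x - 6))


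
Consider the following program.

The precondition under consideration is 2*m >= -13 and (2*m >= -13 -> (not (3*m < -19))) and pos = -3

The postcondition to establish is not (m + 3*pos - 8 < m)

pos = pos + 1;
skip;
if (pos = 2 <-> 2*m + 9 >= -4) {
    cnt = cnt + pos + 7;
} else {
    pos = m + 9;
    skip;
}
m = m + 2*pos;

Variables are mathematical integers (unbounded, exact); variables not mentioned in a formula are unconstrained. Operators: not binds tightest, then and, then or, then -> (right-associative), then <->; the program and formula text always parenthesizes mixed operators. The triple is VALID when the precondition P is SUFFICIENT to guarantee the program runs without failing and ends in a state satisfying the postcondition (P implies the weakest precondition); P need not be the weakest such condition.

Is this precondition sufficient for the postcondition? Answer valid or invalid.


Working backward. After the program, the postcondition not (m + 3*pos - 8 < m) must hold; in canonical form it is not (3*pos < 8).
Before m := m + 2*pos: not (3*pos < 8)
Then branch requires not (3*pos < 8); else branch requires not (3*m < -19).
Before the if: ((pos = 2 <-> 2*m >= -13) -> (not (3*pos < 8))) and ((not (pos = 2 <-> 2*m >= -13)) -> (not (3*m < -19)))
Before skip: ((pos = 2 <-> 2*m >= -13) -> (not (3*pos < 8))) and ((not (pos = 2 <-> 2*m >= -13)) -> (not (3*m < -19)))
Before pos := pos + 1: ((pos = 1 <-> 2*m >= -13) -> (not (3*pos < 5))) and ((not (pos = 1 <-> 2*m >= -13)) -> (not (3*m < -19)))
The weakest precondition is ((pos = 1 <-> 2*m >= -13) -> (not (3*pos < 5))) and ((not (pos = 1 <-> 2*m >= -13)) -> (not (3*m < -19))).
Check whether 2*m >= -13 and (2*m >= -13 -> (not (3*m < -19))) and pos = -3 implies it.
Every state satisfying the precondition satisfies the weakest precondition: the implication holds.
Answer: valid


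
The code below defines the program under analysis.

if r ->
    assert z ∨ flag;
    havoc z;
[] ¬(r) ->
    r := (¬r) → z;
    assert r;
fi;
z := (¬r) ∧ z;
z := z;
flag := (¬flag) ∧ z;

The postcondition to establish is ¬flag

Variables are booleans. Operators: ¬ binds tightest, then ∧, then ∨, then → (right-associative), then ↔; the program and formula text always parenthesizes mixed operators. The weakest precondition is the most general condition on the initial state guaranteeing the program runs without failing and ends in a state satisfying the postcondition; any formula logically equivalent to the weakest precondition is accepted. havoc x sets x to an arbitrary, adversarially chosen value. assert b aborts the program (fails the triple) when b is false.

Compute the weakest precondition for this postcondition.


Working backward. After the program, ¬flag must hold.
Before flag := (¬flag) ∧ z: ¬((¬flag) ∧ z)
Before z := z: ¬((¬flag) ∧ z)
Before z := (¬r) ∧ z: ¬((¬flag) ∧ (¬r) ∧ z)
Then branch requires (z ∨ flag) ∧ (¬((¬flag) ∧ (¬r))); else branch requires ((¬r) → z) ∧ (¬((¬flag) ∧ (¬((¬r) → z)) ∧ z)).
Before the if: (r → ((z ∨ flag) ∧ (¬((¬flag) ∧ (¬r))))) ∧ ((¬r) → (((¬r) → z) ∧ (¬((¬flag) ∧ (¬((¬r) → z)) ∧ z))))
Answer: WP = (r → ((z ∨ flag) ∧ (¬((¬flag) ∧ (¬r))))) ∧ ((¬r) → (((¬r) → z) ∧ (¬((¬flag) ∧ (¬((¬r) → z)) ∧ z))))


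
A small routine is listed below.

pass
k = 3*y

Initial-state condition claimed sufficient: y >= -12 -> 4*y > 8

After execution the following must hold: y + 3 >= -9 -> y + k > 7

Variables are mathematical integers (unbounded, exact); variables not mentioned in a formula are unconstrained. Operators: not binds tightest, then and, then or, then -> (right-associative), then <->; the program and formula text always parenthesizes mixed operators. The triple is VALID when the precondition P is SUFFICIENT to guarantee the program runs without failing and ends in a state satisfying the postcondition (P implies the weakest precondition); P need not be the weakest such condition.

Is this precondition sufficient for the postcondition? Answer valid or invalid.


Working backward. After the program, the postcondition y + 3 >= -9 -> y + k > 7 must hold; in canonical form it is y >= -12 -> k + y > 7.
Before k := 3*y: y >= -12 -> 4*y > 7
Before skip: y >= -12 -> 4*y > 7
The weakest precondition is y >= -12 -> 4*y > 7.
Check whether y >= -12 -> 4*y > 8 implies it.
Every state satisfying the precondition satisfies the weakest precondition: the implication holds.
Answer: valid


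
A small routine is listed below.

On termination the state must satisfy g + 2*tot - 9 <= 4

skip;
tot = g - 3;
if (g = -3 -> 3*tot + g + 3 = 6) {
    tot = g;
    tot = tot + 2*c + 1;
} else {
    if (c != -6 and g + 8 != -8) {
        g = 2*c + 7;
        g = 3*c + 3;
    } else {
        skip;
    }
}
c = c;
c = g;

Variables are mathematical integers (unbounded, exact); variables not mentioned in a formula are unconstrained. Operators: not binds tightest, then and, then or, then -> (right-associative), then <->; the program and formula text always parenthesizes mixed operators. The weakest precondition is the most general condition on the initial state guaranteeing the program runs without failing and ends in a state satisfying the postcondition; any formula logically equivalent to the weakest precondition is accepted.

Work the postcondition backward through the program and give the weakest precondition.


Working backward. After the program, the postcondition g + 2*tot - 9 <= 4 must hold; in canonical form it is g + 2*tot <= 13.
Before c := g: g + 2*tot <= 13
Before c := c: g + 2*tot <= 13
Then branch requires 4*c + 3*g <= 11; else branch requires ((c != -6 and g != -16) -> 3*c + 2*tot <= 10) and ((not (c != -6 and g != -16)) -> g + 2*tot <= 13).
Before the if: ((g = -3 -> g + 3*tot = 3) -> 4*c + 3*g <= 11) and ((not (g = -3 -> g + 3*tot = 3)) -> (((c != -6 and g != -16) -> 3*c + 2*tot <= 10) and ((not (c != -6 and g != -16)) -> g + 2*tot <= 13)))
Before tot := g - 3: ((g = -3 -> 4*g = 12) -> 4*c + 3*g <= 11) and ((not (g = -3 -> 4*g = 12)) -> (((c != -6 and g != -16) -> 3*c + 2*g <= 16) and ((not (c != -6 and g != -16)) -> 3*g <= 19)))
Before skip: ((g = -3 -> 4*g = 12) -> 4*c + 3*g <= 11) and ((not (g = -3 -> 4*g = 12)) -> (((c != -6 and g != -16) -> 3*c + 2*g <= 16) and ((not (c != -6 and g != -16)) -> 3*g <= 19)))
Answer: WP = ((g = -3 -> 4*g = 12) -> 4*c + 3*g <= 11) and ((not (g = -3 -> 4*g = 12)) -> (((c != -6 and g != -16) -> 3*c + 2*g <= 16) and ((not (c != -6 and g != -16)) -> 3*g <= 19)))


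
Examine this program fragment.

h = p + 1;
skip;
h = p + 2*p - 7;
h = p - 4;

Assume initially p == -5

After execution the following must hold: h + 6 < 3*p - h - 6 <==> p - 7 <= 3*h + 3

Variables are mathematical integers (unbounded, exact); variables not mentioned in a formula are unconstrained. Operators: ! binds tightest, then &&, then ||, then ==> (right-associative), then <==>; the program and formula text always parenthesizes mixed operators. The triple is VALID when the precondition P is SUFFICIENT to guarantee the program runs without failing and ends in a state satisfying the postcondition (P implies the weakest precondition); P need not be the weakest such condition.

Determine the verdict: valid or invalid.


Working backward. After the program, the postcondition h + 6 < 3*p - h - 6 <==> p - 7 <= 3*h + 3 must hold; in canonical form it is 2*h < 3*p - 12 <==> p <= 3*h + 10.
Before h := p - 4: p > 4 <==> 2*p >= 2
Before h := p + 2*p - 7: p > 4 <==> 2*p >= 2
Before skip: p > 4 <==> 2*p >= 2
Before h := p + 1: p > 4 <==> 2*p >= 2
The weakest precondition is p > 4 <==> 2*p >= 2.
Check whether p == -5 implies it.
Every state satisfying the precondition satisfies the weakest precondition: the implication holds.
Answer: valid


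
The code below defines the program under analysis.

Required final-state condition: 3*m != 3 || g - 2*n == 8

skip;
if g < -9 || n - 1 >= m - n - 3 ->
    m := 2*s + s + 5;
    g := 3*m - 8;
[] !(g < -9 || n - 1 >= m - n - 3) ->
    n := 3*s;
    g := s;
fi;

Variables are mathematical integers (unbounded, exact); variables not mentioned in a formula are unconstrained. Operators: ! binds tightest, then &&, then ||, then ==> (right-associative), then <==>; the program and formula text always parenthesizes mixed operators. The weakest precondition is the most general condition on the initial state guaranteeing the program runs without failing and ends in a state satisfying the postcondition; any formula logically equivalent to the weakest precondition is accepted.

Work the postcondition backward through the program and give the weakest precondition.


Working backward. After the program, the postcondition 3*m != 3 || g - 2*n == 8 must hold; in canonical form it is 3*m != 3 || g == 2*n + 8.
Then branch requires 9*s != -12 || 9*s == 2*n + 1; else branch requires 3*m != 3 || 5*s == -8.
Before the if: ((g < -9 || 2*n >= m - 2) ==> (9*s != -12 || 9*s == 2*n + 1)) && ((!(g < -9 || 2*n >= m - 2)) ==> (3*m != 3 || 5*s == -8))
Before skip: ((g < -9 || 2*n >= m - 2) ==> (9*s != -12 || 9*s == 2*n + 1)) && ((!(g < -9 || 2*n >= m - 2)) ==> (3*m != 3 || 5*s == -8))
Answer: WP = ((g < -9 || 2*n >= m - 2) ==> (9*s != -12 || 9*s == 2*n + 1)) && ((!(g < -9 || 2*n >= m - 2)) ==> (3*m != 3 || 5*s == -8))
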